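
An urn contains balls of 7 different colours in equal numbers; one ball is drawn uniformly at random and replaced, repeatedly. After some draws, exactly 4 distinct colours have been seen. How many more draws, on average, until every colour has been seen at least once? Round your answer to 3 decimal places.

With k distinct colours already seen, the next new one takes an expected 7/(7-k) draws.
Sum over k = 4,...,6: E = 7/3 + 7/2 + 7/1 = 12.8333.

12.833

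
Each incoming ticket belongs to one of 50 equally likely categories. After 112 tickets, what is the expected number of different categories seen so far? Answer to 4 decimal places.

For each category, P(seen in 112 tickets) = 1 - (49/50)^112 = 0.89593.
By linearity of expectation, E[distinct seen] = 50·(1 - (49/50)^112) = 44.79656.

44.7966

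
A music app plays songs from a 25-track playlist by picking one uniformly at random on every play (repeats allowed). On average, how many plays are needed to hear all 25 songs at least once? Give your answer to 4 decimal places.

The wait to go from k to k+1 distinct songs is geometric with mean 25/(25-k).
E[T] = 25/25 + 25/24 + 25/23 + ... + 25/2 + 25/1 = 25·H_{25}.
H_{25} = 3.81596, so E[T] = 95.39895.

95.3990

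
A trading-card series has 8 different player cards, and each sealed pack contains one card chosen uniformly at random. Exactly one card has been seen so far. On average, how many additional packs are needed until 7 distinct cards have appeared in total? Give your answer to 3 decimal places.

The wait to go from k to k+1 distinct cards is geometric with mean 8/(8-k).
Sum over k = 1,...,6: E = 8/7 + 8/6 + 8/5 + 8/4 + 8/3 + 8/2 = 12.7429.

12.743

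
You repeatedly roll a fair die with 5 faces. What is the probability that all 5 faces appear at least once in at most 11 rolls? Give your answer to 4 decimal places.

0.6064

Let A_i be the event that face i is missing after 11 rolls. By inclusion–exclusion on the A_i,
P(all seen) = Σ_{j=0}^{5} (-1)^j C(5,j)((5-j)/5)^11
= 1.00000 - 0.42950 + 0.03628 - 0.00042 + 0.00000 - 0.00000
= 0.60636.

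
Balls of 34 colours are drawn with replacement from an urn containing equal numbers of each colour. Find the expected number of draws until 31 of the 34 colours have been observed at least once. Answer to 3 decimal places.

With k distinct colours already seen, the next new one arrives after an expected 34/(34-k) draws.
Sum over k = 0,...,30: E = 34/34 + 34/33 + 34/32 + ... + 34/5 + 34/4 = 77.6858.

77.686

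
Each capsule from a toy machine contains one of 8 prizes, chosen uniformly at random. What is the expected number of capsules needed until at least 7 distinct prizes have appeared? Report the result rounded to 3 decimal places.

Going from k to k+1 distinct takes a geometric number of capsules with mean 8/(8-k).
Sum over k = 0,...,6: E = 8/8 + 8/7 + 8/6 + ... + 8/3 + 8/2 = 13.7429.

13.743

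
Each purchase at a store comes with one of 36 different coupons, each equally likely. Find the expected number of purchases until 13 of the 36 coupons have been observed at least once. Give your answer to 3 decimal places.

15.850

With k distinct coupons already seen, the next new one arrives after an expected 36/(36-k) purchases.
Sum over k = 0,...,12: E = 36/36 + 36/35 + 36/34 + ... + 36/25 + 36/24 = 15.8496.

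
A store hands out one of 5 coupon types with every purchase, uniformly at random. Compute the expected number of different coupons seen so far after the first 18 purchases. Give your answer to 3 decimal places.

For each coupon, P(seen in 18 purchases) = 1 - (4/5)^18 = 0.9820.
By linearity of expectation, E[distinct seen] = 5·(1 - (4/5)^18) = 4.9099.

4.910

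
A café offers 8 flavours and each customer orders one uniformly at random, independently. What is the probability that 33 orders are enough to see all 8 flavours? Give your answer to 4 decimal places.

0.9045

By inclusion–exclusion over which flavours are missing,
P(all seen) = Σ_{j=0}^{8} (-1)^j C(8,j)((8-j)/8)^33
= 1.00000 - 0.09758 + 0.00211 - 0.00001 + 0.00000 - 0.00000 + 0.00000 - 0.00000 + 0.00000
= 0.90452.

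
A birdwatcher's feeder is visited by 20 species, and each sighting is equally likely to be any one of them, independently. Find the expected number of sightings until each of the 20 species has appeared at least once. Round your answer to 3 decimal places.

The wait to go from k to k+1 distinct species is geometric with mean 20/(20-k).
E[T] = 20/20 + 20/19 + 20/18 + ... + 20/2 + 20/1 = 20·H_{20}.
H_{20} = 3.5977, so E[T] = 71.9548.

71.955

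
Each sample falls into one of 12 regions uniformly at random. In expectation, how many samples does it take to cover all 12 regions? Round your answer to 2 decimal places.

37.24

After k distinct regions have appeared, the next sample gives a new one with probability (12-k)/12, so the expected wait for the (k+1)-th is 12/(12-k).
E[T] = 12/12 + 12/11 + 12/10 + ... + 12/2 + 12/1 = 12·H_{12}.
H_{12} = 3.103, so E[T] = 37.239.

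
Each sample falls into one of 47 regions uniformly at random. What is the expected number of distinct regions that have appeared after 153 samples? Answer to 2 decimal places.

45.25

For each region, P(seen in 153 samples) = 1 - (46/47)^153 = 0.963.
By linearity of expectation, E[distinct seen] = 47·(1 - (46/47)^153) = 45.250.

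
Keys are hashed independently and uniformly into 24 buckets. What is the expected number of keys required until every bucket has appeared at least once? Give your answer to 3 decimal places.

The wait to go from k to k+1 distinct buckets is geometric with mean 24/(24-k).
E[T] = 24/24 + 24/23 + 24/22 + ... + 24/2 + 24/1 = 24·H_{24}.
H_{24} = 3.7760, so E[T] = 90.6230.

90.623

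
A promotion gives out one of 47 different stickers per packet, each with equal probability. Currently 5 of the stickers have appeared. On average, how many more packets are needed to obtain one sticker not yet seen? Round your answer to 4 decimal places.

The number of packets until the next new sticker is geometric with success probability 42/47, so its mean is 47/42.
E = 47/42 = 1.11905.

1.1190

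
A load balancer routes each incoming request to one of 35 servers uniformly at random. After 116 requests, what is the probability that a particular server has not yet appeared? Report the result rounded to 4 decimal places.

On each request the fixed server fails to appear with probability 34/35.
P(still missing after 116) = (34/35)^116 = 0.03465.

0.0346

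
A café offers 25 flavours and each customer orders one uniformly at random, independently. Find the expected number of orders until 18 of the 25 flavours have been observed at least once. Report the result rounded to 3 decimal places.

30.578

Going from k to k+1 distinct takes a geometric number of orders with mean 25/(25-k).
Sum over k = 0,...,17: E = 25/25 + 25/24 + 25/23 + ... + 25/9 + 25/8 = 30.5775.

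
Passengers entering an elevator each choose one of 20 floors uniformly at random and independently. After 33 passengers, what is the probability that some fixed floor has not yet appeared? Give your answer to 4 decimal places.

0.1840

On each passenger the fixed floor fails to appear with probability 19/20.
P(still missing after 33) = (19/20)^33 = 0.18403.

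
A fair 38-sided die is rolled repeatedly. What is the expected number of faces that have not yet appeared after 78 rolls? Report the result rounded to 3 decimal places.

For each face, P(unseen after 78) = (37/38)^78 = 0.1249.
By linearity of expectation, E[unseen] = 38·(37/38)^78 = 4.7468.

4.747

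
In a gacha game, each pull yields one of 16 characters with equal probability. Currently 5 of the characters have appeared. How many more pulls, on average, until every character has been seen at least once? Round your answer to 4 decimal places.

48.3180

The wait to go from k to k+1 distinct characters is geometric with mean 16/(16-k).
Sum over k = 5,...,15: E = 16/11 + 16/10 + 16/9 + ... + 16/2 + 16/1 = 48.31804.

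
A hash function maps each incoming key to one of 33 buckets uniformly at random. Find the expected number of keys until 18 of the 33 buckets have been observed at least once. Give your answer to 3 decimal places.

With k distinct buckets already seen, the next new one arrives after an expected 33/(33-k) keys.
Sum over k = 0,...,17: E = 33/33 + 33/32 + 33/31 + ... + 33/17 + 33/16 = 25.4288.

25.429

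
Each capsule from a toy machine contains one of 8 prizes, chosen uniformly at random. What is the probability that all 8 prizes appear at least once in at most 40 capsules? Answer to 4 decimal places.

0.9620

By inclusion–exclusion over which prizes are missing,
P(all seen) = Σ_{j=0}^{8} (-1)^j C(8,j)((8-j)/8)^40
= 1.00000 - 0.03832 + 0.00028 - 0.00000 + 0.00000 - 0.00000 + 0.00000 - 0.00000 + 0.00000
= 0.96196.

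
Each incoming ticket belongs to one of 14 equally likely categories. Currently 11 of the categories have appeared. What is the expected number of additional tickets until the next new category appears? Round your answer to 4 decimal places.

Each ticket yields a new category with probability (14-11)/14 = 3/14, so the wait is geometric with mean 14/3.
E = 14/3 = 4.66667.

4.6667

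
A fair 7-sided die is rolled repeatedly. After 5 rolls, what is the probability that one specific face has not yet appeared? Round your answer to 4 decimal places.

Each roll misses the fixed face with probability (7-1)/7 = 6/7, independently.
P(still missing after 5) = (6/7)^5 = 0.46266.

0.4627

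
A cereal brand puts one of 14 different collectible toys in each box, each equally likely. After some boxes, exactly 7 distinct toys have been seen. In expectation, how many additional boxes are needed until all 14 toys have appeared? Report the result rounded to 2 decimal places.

36.30

With k distinct toys already seen, the next new one takes an expected 14/(14-k) boxes.
Sum over k = 7,...,13: E = 14/7 + 14/6 + 14/5 + ... + 14/2 + 14/1 = 36.300.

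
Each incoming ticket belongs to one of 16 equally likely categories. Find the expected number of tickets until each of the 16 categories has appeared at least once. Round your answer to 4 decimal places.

54.0917

The wait to go from k to k+1 distinct categories is geometric with mean 16/(16-k).
E[T] = 16/16 + 16/15 + 16/14 + ... + 16/2 + 16/1 = 16·H_{16}.
H_{16} = 3.38073, so E[T] = 54.09166.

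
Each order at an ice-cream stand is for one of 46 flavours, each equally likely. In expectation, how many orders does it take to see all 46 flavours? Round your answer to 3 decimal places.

Split into phases: going from k distinct to k+1 distinct takes on average 46/(46-k) orders.
E[T] = 46/46 + 46/45 + 46/44 + ... + 46/2 + 46/1 = 46·H_{46}.
H_{46} = 4.4167, so E[T] = 203.1676.

203.168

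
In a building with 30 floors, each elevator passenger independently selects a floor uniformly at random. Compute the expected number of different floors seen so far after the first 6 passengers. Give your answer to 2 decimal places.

5.52

For each floor, P(seen in 6 passengers) = 1 - (29/30)^6 = 0.184.
By linearity of expectation, E[distinct seen] = 30·(1 - (29/30)^6) = 5.522.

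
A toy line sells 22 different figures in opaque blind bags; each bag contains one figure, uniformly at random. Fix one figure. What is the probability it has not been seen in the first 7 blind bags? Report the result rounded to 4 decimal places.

0.7221

Each blind bag misses the fixed figure with probability (22-1)/22 = 21/22, independently.
P(still missing after 7) = (21/22)^7 = 0.72207.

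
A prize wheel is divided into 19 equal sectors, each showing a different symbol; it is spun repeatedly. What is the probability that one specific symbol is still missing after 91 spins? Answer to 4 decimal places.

Each spin misses the fixed symbol with probability (19-1)/19 = 18/19, independently.
P(still missing after 91) = (18/19)^91 = 0.00730.

0.0073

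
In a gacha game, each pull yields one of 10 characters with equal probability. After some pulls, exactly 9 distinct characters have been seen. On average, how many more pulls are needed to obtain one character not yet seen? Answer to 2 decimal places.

Each pull yields a new character with probability (10-9)/10 = 1/10, so the wait is geometric with mean 10/1.
E = 10/1 = 10.000.

10.00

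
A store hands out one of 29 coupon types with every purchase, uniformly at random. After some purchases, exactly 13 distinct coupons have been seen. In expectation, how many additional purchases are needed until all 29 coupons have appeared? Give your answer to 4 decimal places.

With k distinct coupons already seen, the next new one takes an expected 29/(29-k) purchases.
Sum over k = 13,...,28: E = 29/16 + 29/15 + 29/14 + ... + 29/2 + 29/1 = 98.04114.

98.0411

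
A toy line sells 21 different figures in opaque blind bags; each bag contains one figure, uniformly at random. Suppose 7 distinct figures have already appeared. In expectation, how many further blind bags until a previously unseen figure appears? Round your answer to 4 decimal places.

Each blind bag yields a new figure with probability (21-7)/21 = 14/21, so the wait is geometric with mean 21/14.
E = 21/14 = 1.50000.

1.5000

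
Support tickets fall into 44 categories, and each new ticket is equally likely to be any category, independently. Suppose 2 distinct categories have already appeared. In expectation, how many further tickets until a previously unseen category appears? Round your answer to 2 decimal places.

1.05

Each ticket yields a new category with probability (44-2)/44 = 42/44, so the wait is geometric with mean 44/42.
E = 44/42 = 1.048.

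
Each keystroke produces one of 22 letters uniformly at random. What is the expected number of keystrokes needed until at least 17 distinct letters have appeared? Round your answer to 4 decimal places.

30.9646

With k distinct letters already seen, the next new one arrives after an expected 22/(22-k) keystrokes.
Sum over k = 0,...,16: E = 22/22 + 22/21 + 22/20 + ... + 22/7 + 22/6 = 30.96456.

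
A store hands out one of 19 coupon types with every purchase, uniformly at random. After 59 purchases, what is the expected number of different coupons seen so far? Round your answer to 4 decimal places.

18.2177

For each coupon, P(seen in 59 purchases) = 1 - (18/19)^59 = 0.95883.
By linearity of expectation, E[distinct seen] = 19·(1 - (18/19)^59) = 18.21771.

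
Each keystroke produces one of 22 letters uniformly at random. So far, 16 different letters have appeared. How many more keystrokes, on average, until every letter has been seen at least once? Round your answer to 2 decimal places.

53.90

From k distinct to k+1 distinct takes on average 22/(22-k) keystrokes.
Sum over k = 16,...,21: E = 22/6 + 22/5 + 22/4 + 22/3 + 22/2 + 22/1 = 53.900.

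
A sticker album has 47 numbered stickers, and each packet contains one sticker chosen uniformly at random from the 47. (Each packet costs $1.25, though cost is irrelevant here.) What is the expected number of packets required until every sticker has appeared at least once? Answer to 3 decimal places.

After k distinct stickers have appeared, the next packet gives a new one with probability (47-k)/47, so the expected wait for the (k+1)-th is 47/(47-k).
E[T] = 47/47 + 47/46 + 47/45 + ... + 47/2 + 47/1 = 47·H_{47}.
H_{47} = 4.4380, so E[T] = 208.5843.

208.584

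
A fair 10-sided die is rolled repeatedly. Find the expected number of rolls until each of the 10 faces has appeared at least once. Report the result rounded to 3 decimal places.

29.290

The wait to go from k to k+1 distinct faces is geometric with mean 10/(10-k).
E[T] = 10/10 + 10/9 + 10/8 + ... + 10/2 + 10/1 = 10·H_{10}.
H_{10} = 2.9290, so E[T] = 29.2897.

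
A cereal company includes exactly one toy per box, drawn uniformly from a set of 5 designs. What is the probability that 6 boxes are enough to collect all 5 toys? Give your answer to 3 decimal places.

Let A_i be the event that toy i is missing after 6 boxes. By inclusion–exclusion on the A_i,
P(all seen) = Σ_{j=0}^{5} (-1)^j C(5,j)((5-j)/5)^6
= 1.0000 - 1.3107 + 0.4666 - 0.0410 + 0.0003 - 0.0000
= 0.1152.

0.115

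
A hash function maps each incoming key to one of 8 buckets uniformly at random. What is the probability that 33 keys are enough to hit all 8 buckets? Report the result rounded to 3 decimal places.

By inclusion–exclusion over which buckets are missing,
P(all seen) = Σ_{j=0}^{8} (-1)^j C(8,j)((8-j)/8)^33
= 1.0000 - 0.0976 + 0.0021 - 0.0000 + 0.0000 - 0.0000 + 0.0000 - 0.0000 + 0.0000
= 0.9045.

0.905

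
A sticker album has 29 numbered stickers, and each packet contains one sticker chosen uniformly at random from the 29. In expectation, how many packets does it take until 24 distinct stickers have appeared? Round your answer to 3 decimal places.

48.671

With k distinct stickers already seen, the next new one arrives after an expected 29/(29-k) packets.
Sum over k = 0,...,23: E = 29/29 + 29/28 + 29/27 + ... + 29/7 + 29/6 = 48.6713.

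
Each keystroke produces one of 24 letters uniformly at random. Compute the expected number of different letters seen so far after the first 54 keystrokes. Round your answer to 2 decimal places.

For each letter, P(seen in 54 keystrokes) = 1 - (23/24)^54 = 0.900.
By linearity of expectation, E[distinct seen] = 24·(1 - (23/24)^54) = 21.589.

21.59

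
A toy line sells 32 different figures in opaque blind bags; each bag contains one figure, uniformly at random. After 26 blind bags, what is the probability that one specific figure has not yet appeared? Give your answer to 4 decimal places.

Each blind bag misses the fixed figure with probability (32-1)/32 = 31/32, independently.
P(still missing after 26) = (31/32)^26 = 0.43803.

0.4380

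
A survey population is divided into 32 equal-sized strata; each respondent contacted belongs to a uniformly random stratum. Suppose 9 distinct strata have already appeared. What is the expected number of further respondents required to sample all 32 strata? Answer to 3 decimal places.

With k distinct strata already seen, the next new one takes an expected 32/(32-k) respondents.
Sum over k = 9,...,31: E = 32/23 + 32/22 + 32/21 + ... + 32/2 + 32/1 = 119.4973.

119.497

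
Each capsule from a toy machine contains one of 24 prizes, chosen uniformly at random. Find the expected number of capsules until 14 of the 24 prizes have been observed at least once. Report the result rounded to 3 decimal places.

Going from k to k+1 distinct takes a geometric number of capsules with mean 24/(24-k).
Sum over k = 0,...,13: E = 24/24 + 24/23 + 24/22 + ... + 24/12 + 24/11 = 20.3278.

20.328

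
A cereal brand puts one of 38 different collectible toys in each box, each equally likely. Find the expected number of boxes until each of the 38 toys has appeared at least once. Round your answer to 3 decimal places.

160.660

Split into phases: going from k distinct to k+1 distinct takes on average 38/(38-k) boxes.
E[T] = 38/38 + 38/37 + 38/36 + ... + 38/2 + 38/1 = 38·H_{38}.
H_{38} = 4.2279, so E[T] = 160.6603.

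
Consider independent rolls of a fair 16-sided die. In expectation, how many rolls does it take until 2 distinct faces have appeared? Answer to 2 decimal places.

Going from k to k+1 distinct takes a geometric number of rolls with mean 16/(16-k).
Sum over k = 0,...,1: E = 16/16 + 16/15 = 2.067.

2.07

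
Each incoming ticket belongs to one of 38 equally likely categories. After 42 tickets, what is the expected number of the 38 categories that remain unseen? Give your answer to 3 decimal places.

For each category, P(unseen after 42) = (37/38)^42 = 0.3263.
By linearity of expectation, E[unseen] = 38·(37/38)^42 = 12.3978.

12.398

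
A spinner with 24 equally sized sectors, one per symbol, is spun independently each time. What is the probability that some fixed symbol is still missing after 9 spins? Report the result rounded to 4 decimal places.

Each spin misses the fixed symbol with probability (24-1)/24 = 23/24, independently.
P(still missing after 9) = (23/24)^9 = 0.68179.

0.6818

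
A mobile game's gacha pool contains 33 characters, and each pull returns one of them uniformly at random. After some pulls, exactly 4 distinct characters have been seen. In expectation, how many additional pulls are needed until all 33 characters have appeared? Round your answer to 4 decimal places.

From k distinct to k+1 distinct takes on average 33/(33-k) pulls.
Sum over k = 4,...,32: E = 33/29 + 33/28 + 33/27 + ... + 33/2 + 33/1 = 130.73458.

130.7346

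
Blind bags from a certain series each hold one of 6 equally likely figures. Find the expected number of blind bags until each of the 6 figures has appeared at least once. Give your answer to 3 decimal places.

The wait to go from k to k+1 distinct figures is geometric with mean 6/(6-k).
E[T] = 6/6 + 6/5 + 6/4 + 6/3 + 6/2 + 6/1 = 6·H_{6}.
H_{6} = 2.4500, so E[T] = 14.7000.

14.700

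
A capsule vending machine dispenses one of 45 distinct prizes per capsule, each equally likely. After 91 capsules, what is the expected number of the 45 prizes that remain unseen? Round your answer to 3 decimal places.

5.822

For each prize, P(unseen after 91) = (44/45)^91 = 0.1294.
By linearity of expectation, E[unseen] = 45·(44/45)^91 = 5.8219.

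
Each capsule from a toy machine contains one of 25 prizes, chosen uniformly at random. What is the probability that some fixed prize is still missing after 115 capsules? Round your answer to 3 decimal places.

0.009

On each capsule the fixed prize fails to appear with probability 24/25.
P(still missing after 115) = (24/25)^115 = 0.0091.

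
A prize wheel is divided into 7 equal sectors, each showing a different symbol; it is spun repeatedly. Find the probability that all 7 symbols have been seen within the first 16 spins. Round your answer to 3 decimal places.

Let A_i be the event that symbol i is missing after 16 spins. By inclusion–exclusion on the A_i,
P(all seen) = Σ_{j=0}^{7} (-1)^j C(7,j)((7-j)/7)^16
= 1.0000 - 0.5942 + 0.0964 - 0.0045 + 0.0000 - 0.0000 + 0.0000 - 0.0000
= 0.4977.

0.498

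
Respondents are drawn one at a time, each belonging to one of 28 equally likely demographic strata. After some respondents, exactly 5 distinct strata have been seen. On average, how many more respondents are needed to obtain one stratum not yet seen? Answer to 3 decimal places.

The number of respondents until the next new stratum is geometric with success probability 23/28, so its mean is 28/23.
E = 28/23 = 1.2174.

1.217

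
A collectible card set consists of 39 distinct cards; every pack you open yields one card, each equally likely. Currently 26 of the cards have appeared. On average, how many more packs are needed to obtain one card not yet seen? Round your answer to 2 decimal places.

3.00

Each pack yields a new card with probability (39-26)/39 = 13/39, so the wait is geometric with mean 39/13.
E = 39/13 = 3.000.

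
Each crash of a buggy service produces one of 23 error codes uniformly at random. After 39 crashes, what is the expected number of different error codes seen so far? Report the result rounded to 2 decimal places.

For each error code, P(seen in 39 crashes) = 1 - (22/23)^39 = 0.823.
By linearity of expectation, E[distinct seen] = 23·(1 - (22/23)^39) = 18.937.

18.94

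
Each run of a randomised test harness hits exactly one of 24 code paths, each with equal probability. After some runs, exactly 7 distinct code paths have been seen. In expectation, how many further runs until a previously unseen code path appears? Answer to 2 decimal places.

The number of runs until the next new code path is geometric with success probability 17/24, so its mean is 24/17.
E = 24/17 = 1.412.

1.41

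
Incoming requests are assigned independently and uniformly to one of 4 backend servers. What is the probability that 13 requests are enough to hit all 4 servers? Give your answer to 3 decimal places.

0.906

Let A_i be the event that server i is missing after 13 requests. By inclusion–exclusion on the A_i,
P(all seen) = Σ_{j=0}^{4} (-1)^j C(4,j)((4-j)/4)^13
= 1.0000 - 0.0950 + 0.0007 - 0.0000 + 0.0000
= 0.9057.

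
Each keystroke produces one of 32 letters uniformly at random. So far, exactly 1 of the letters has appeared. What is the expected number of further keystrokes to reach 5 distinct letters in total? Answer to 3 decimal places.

From k distinct to k+1 distinct takes on average 32/(32-k) keystrokes.
Sum over k = 1,...,4: E = 32/31 + 32/30 + 32/29 + 32/28 = 4.3452.

4.345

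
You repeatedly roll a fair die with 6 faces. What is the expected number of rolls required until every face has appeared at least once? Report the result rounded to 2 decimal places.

The wait to go from k to k+1 distinct faces is geometric with mean 6/(6-k).
E[T] = 6/6 + 6/5 + 6/4 + 6/3 + 6/2 + 6/1 = 6·H_{6}.
H_{6} = 2.450, so E[T] = 14.700.

14.70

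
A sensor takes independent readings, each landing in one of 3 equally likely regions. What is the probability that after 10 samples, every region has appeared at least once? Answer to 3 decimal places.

0.948

Let A_i be the event that region i is missing after 10 samples. By inclusion–exclusion on the A_i,
P(all seen) = Σ_{j=0}^{3} (-1)^j C(3,j)((3-j)/3)^10
= 1.0000 - 0.0520 + 0.0001 - 0.0000
= 0.9480.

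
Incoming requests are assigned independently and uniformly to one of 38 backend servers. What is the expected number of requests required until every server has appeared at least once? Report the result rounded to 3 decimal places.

160.660

After k distinct servers have appeared, the next request gives a new one with probability (38-k)/38, so the expected wait for the (k+1)-th is 38/(38-k).
E[T] = 38/38 + 38/37 + 38/36 + ... + 38/2 + 38/1 = 38·H_{38}.
H_{38} = 4.2279, so E[T] = 160.6603.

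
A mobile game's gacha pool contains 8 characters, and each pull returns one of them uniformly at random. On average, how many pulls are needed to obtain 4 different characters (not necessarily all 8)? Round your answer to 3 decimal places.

5.076

Going from k to k+1 distinct takes a geometric number of pulls with mean 8/(8-k).
Sum over k = 0,...,3: E = 8/8 + 8/7 + 8/6 + 8/5 = 5.0762.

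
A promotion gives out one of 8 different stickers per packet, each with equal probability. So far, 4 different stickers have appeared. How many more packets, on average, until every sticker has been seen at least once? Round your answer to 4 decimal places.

16.6667

From k distinct to k+1 distinct takes on average 8/(8-k) packets.
Sum over k = 4,...,7: E = 8/4 + 8/3 + 8/2 + 8/1 = 16.66667.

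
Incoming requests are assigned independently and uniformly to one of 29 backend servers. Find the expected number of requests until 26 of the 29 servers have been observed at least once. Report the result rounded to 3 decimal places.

61.721

Going from k to k+1 distinct takes a geometric number of requests with mean 29/(29-k).
Sum over k = 0,...,25: E = 29/29 + 29/28 + 29/27 + ... + 29/5 + 29/4 = 61.7213.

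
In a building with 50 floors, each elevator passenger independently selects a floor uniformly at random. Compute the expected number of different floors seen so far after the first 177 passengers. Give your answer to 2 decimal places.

For each floor, P(seen in 177 passengers) = 1 - (49/50)^177 = 0.972.
By linearity of expectation, E[distinct seen] = 50·(1 - (49/50)^177) = 48.600.

48.60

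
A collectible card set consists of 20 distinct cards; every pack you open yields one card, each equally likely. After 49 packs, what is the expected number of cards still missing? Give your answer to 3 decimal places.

For each card, P(unseen after 49) = (19/20)^49 = 0.0810.
By linearity of expectation, E[unseen] = 20·(19/20)^49 = 1.6199.

1.620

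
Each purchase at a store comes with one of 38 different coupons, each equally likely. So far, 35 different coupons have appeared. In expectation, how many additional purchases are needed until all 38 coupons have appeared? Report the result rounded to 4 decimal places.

From k distinct to k+1 distinct takes on average 38/(38-k) purchases.
Sum over k = 35,...,37: E = 38/3 + 38/2 + 38/1 = 69.66667.

69.6667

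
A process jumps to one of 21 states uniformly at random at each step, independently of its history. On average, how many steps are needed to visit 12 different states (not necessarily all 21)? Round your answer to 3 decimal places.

With k distinct states already seen, the next new one arrives after an expected 21/(21-k) steps.
Sum over k = 0,...,11: E = 21/21 + 21/20 + 21/19 + ... + 21/11 + 21/10 = 17.1442.

17.144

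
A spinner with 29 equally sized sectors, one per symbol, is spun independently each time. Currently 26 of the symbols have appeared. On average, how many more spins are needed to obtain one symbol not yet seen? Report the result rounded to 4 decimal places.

Each spin yields a new symbol with probability (29-26)/29 = 3/29, so the wait is geometric with mean 29/3.
E = 29/3 = 9.66667.

9.6667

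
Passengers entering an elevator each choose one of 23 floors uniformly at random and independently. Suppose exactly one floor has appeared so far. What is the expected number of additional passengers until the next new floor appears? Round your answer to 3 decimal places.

The number of passengers until the next new floor is geometric with success probability 22/23, so its mean is 23/22.
E = 23/22 = 1.0455.

1.045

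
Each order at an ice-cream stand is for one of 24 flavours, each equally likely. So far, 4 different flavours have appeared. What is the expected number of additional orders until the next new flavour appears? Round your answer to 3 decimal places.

The number of orders until the next new flavour is geometric with success probability 20/24, so its mean is 24/20.
E = 24/20 = 1.2000.

1.200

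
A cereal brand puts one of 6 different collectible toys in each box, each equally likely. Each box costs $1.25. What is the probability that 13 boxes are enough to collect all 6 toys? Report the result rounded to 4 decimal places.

By inclusion–exclusion over which toys are missing,
P(all seen) = Σ_{j=0}^{6} (-1)^j C(6,j)((6-j)/6)^13
= 1.00000 - 0.56078 + 0.07707 - 0.00244 + 0.00001 - 0.00000 + 0.00000
= 0.51386.

0.5139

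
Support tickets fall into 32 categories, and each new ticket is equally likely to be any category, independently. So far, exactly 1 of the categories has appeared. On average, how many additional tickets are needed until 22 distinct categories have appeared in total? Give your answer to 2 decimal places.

35.14

The wait to go from k to k+1 distinct categories is geometric with mean 32/(32-k).
Sum over k = 1,...,21: E = 32/31 + 32/30 + 32/29 + ... + 32/12 + 32/11 = 35.145.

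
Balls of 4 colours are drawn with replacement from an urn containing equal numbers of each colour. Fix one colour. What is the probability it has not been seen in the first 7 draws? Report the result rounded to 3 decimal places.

0.133

Each draw misses the fixed colour with probability (4-1)/4 = 3/4, independently.
P(still missing after 7) = (3/4)^7 = 0.1335.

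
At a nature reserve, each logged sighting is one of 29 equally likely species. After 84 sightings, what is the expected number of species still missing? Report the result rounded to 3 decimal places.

For each species, P(unseen after 84) = (28/29)^84 = 0.0525.
By linearity of expectation, E[unseen] = 29·(28/29)^84 = 1.5214.

1.521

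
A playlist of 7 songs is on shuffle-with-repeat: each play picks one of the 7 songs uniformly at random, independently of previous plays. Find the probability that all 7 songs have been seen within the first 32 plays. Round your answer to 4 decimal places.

Let A_i be the event that song i is missing after 32 plays. By inclusion–exclusion on the A_i,
P(all seen) = Σ_{j=0}^{7} (-1)^j C(7,j)((7-j)/7)^32
= 1.00000 - 0.05044 + 0.00044 - 0.00000 + 0.00000 - 0.00000 + 0.00000 - 0.00000
= 0.95000.

0.9500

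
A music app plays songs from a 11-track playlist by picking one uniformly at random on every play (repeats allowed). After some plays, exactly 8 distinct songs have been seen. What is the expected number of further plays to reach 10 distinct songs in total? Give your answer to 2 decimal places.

9.17

With k distinct songs already seen, the next new one takes an expected 11/(11-k) plays.
Sum over k = 8,...,9: E = 11/3 + 11/2 = 9.167.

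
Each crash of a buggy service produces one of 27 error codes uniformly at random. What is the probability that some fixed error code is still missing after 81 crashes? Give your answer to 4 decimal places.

0.0470

Each crash misses the fixed error code with probability (27-1)/27 = 26/27, independently.
P(still missing after 81) = (26/27)^81 = 0.04703.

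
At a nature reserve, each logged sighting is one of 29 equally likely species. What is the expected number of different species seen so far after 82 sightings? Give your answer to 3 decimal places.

27.368

For each species, P(seen in 82 sightings) = 1 - (28/29)^82 = 0.9437.
By linearity of expectation, E[distinct seen] = 29·(1 - (28/29)^82) = 27.3680.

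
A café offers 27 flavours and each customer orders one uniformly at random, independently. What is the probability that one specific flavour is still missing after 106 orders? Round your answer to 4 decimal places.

On each order the fixed flavour fails to appear with probability 26/27.
P(still missing after 106) = (26/27)^106 = 0.01831.

0.0183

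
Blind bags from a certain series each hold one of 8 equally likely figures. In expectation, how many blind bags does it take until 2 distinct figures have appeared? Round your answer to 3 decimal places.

With k distinct figures already seen, the next new one arrives after an expected 8/(8-k) blind bags.
Sum over k = 0,...,1: E = 8/8 + 8/7 = 2.1429.

2.143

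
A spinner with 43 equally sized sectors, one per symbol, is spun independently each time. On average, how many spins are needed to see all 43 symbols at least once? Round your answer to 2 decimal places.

187.05

The wait to go from k to k+1 distinct symbols is geometric with mean 43/(43-k).
E[T] = 43/43 + 43/42 + 43/41 + ... + 43/2 + 43/1 = 43·H_{43}.
H_{43} = 4.350, so E[T] = 187.050.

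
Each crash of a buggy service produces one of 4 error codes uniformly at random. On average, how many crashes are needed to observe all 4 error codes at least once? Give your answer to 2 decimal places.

The wait to go from k to k+1 distinct error codes is geometric with mean 4/(4-k).
E[T] = 4/4 + 4/3 + 4/2 + 4/1 = 4·H_{4}.
H_{4} = 2.083, so E[T] = 8.333.

8.33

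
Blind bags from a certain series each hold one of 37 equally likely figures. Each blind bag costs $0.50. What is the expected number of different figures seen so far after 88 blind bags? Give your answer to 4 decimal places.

For each figure, P(seen in 88 blind bags) = 1 - (36/37)^88 = 0.91028.
By linearity of expectation, E[distinct seen] = 37·(1 - (36/37)^88) = 33.68052.

33.6805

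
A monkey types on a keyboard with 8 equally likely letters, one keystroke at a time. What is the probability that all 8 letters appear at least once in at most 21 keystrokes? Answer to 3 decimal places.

0.579

By inclusion–exclusion over which letters are missing,
P(all seen) = Σ_{j=0}^{8} (-1)^j C(8,j)((8-j)/8)^21
= 1.0000 - 0.4845 + 0.0666 - 0.0029 + 0.0000 - 0.0000 + 0.0000 - 0.0000 + 0.0000
= 0.5793.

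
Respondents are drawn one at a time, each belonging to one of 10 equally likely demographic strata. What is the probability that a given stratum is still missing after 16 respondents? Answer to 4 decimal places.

On each respondent the fixed stratum fails to appear with probability 9/10.
P(still missing after 16) = (9/10)^16 = 0.18530.

0.1853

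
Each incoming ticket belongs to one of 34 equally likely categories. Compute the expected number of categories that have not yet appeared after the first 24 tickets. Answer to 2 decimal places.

16.61

For each category, P(unseen after 24) = (33/34)^24 = 0.488.
By linearity of expectation, E[unseen] = 34·(33/34)^24 = 16.608.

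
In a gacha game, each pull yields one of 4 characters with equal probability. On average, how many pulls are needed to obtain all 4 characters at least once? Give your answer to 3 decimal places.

After k distinct characters have appeared, the next pull gives a new one with probability (4-k)/4, so the expected wait for the (k+1)-th is 4/(4-k).
E[T] = 4/4 + 4/3 + 4/2 + 4/1 = 4·H_{4}.
H_{4} = 2.0833, so E[T] = 8.3333.

8.333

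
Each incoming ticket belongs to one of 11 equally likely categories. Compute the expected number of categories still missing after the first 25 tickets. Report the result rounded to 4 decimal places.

For each category, P(unseen after 25) = (10/11)^25 = 0.09230.
By linearity of expectation, E[unseen] = 11·(10/11)^25 = 1.01526.

1.0153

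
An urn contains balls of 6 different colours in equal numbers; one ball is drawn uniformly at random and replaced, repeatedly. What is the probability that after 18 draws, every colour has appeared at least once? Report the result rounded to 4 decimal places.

Let A_i be the event that colour i is missing after 18 draws. By inclusion–exclusion on the A_i,
P(all seen) = Σ_{j=0}^{6} (-1)^j C(6,j)((6-j)/6)^18
= 1.00000 - 0.22537 + 0.01015 - 0.00008 + 0.00000 - 0.00000 + 0.00000
= 0.78471.

0.7847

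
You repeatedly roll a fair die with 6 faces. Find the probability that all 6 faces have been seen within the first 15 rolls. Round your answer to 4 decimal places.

By inclusion–exclusion over which faces are missing,
P(all seen) = Σ_{j=0}^{6} (-1)^j C(6,j)((6-j)/6)^15
= 1.00000 - 0.38943 + 0.03425 - 0.00061 + 0.00000 - 0.00000 + 0.00000
= 0.64421.

0.6442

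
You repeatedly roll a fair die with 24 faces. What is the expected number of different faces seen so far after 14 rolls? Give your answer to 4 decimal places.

For each face, P(seen in 14 rolls) = 1 - (23/24)^14 = 0.44890.
By linearity of expectation, E[distinct seen] = 24·(1 - (23/24)^14) = 10.77354.

10.7735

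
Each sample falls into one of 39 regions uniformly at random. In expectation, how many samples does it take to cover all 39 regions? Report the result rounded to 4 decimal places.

165.8882

After k distinct regions have appeared, the next sample gives a new one with probability (39-k)/39, so the expected wait for the (k+1)-th is 39/(39-k).
E[T] = 39/39 + 39/38 + 39/37 + ... + 39/2 + 39/1 = 39·H_{39}.
H_{39} = 4.25354, so E[T] = 165.88818.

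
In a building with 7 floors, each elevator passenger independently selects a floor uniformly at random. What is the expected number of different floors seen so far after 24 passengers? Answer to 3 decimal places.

For each floor, P(seen in 24 passengers) = 1 - (6/7)^24 = 0.9753.
By linearity of expectation, E[distinct seen] = 7·(1 - (6/7)^24) = 6.8269.

6.827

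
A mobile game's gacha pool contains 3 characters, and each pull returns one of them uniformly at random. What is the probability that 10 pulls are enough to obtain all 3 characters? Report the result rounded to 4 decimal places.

Let A_i be the event that character i is missing after 10 pulls. By inclusion–exclusion on the A_i,
P(all seen) = Σ_{j=0}^{3} (-1)^j C(3,j)((3-j)/3)^10
= 1.00000 - 0.05202 + 0.00005 - 0.00000
= 0.94803.

0.9480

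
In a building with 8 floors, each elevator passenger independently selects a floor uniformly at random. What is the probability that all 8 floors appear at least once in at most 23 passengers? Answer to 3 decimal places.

0.665

By inclusion–exclusion over which floors are missing,
P(all seen) = Σ_{j=0}^{8} (-1)^j C(8,j)((8-j)/8)^23
= 1.0000 - 0.3709 + 0.0375 - 0.0011 + 0.0000 - 0.0000 + 0.0000 - 0.0000 + 0.0000
= 0.6654.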